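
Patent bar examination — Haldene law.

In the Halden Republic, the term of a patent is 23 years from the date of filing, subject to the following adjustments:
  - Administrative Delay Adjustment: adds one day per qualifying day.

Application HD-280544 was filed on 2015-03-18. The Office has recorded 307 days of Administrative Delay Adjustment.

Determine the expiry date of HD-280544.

Base term: filing date + 23 years → 18 March 2038.
Administrative Delay Adjustment: +307 days → 19 January 2039.

2039-01-19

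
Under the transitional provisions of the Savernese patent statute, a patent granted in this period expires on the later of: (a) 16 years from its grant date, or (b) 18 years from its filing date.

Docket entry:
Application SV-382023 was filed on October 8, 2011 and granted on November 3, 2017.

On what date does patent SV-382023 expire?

(a) grant + 16 years → 3 November 2033.
(b) filing + 18 years → 8 October 2029.
Later of the two: 3 November 2033.

2033-11-03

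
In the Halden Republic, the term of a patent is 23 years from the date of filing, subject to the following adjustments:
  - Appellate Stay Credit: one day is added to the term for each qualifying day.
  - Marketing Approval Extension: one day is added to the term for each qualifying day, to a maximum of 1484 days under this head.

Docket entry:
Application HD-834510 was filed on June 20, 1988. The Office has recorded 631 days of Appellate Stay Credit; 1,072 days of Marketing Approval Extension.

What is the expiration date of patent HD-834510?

Base term: filing date + 23 years → 20 June 2011.
Appellate Stay Credit: +631 days → 12 March 2013.
Marketing Approval Extension: 1072 days (within the 1484-day cap) → +1072 days → 17 February 2016.

February 17, 2016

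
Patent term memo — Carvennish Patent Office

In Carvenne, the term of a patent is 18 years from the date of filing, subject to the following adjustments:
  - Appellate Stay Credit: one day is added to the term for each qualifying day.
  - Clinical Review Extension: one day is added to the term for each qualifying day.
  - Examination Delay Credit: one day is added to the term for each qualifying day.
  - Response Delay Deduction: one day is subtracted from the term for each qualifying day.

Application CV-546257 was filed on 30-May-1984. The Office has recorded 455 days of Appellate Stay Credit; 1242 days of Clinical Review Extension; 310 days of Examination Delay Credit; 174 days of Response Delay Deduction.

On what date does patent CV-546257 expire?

Base term: filing date + 18 years → 30 May 2002.
Appellate Stay Credit: +455 days → 28 August 2003.
Clinical Review Extension: +1242 days → 21 January 2007.
Examination Delay Credit: +310 days → 27 November 2007.
Response Delay Deduction: −174 days → 6 June 2007.

June 6, 2007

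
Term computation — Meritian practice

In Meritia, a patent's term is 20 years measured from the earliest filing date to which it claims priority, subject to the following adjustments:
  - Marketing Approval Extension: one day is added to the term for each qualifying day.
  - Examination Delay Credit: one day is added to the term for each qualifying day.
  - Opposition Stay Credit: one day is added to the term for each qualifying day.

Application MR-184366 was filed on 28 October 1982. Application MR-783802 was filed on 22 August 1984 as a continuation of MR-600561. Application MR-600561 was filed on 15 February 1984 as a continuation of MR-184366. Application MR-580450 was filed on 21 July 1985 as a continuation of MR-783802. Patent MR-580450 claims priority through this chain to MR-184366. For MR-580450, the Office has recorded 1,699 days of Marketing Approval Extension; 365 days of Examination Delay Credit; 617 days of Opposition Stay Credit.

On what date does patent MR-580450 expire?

Earliest priority filing: 28 October 1982.
Base term: 28 October 1982 + 20 years → 28 October 2002.
Marketing Approval Extension: +1699 days → 23 June 2007.
Examination Delay Credit: +365 days → 22 June 2008.
Opposition Stay Credit: +617 days → 1 March 2010.

2010-03-01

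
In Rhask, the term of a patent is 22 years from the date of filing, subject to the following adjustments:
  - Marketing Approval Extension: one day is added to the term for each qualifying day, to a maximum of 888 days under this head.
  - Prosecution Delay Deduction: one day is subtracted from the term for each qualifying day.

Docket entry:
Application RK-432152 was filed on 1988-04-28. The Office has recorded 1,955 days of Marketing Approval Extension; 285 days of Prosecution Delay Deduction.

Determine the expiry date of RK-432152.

2011-12-22

Base term: filing date + 22 years → 28 April 2010.
Marketing Approval Extension: 1955 days claimed exceeds the 888-day cap, so +888 days → 2 October 2012.
Prosecution Delay Deduction: −285 days → 22 December 2011.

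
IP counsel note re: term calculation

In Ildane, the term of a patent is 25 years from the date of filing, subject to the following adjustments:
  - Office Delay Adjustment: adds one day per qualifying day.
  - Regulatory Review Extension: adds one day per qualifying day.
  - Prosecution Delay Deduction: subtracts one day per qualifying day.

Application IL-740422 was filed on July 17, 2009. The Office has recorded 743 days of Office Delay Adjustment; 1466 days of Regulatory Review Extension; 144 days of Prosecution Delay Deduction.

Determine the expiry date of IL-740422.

Base term: filing date + 25 years → 17 July 2034.
Office Delay Adjustment: +743 days → 29 July 2036.
Regulatory Review Extension: +1466 days → 3 August 2040.
Prosecution Delay Deduction: −144 days → 12 March 2040.

2040-03-12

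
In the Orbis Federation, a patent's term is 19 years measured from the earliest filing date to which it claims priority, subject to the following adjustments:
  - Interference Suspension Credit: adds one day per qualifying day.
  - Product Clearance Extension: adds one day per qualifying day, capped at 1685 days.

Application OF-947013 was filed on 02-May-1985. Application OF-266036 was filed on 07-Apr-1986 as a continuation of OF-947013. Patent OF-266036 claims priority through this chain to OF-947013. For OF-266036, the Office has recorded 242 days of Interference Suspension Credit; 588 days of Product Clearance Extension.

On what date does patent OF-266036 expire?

2006-08-10

Earliest priority filing: 2 May 1985.
Base term: 2 May 1985 + 19 years → 2 May 2004.
Interference Suspension Credit: +242 days → 30 December 2004.
Product Clearance Extension: 588 days (within the 1685-day cap) → +588 days → 10 August 2006.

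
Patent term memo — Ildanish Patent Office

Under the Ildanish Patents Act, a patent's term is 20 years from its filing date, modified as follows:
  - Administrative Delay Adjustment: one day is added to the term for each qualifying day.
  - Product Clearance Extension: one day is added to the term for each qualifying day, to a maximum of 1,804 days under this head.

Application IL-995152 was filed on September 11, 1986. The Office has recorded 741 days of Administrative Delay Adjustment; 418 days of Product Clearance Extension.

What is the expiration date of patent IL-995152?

2009-11-13

Base term: filing date + 20 years → 11 September 2006.
Administrative Delay Adjustment: +741 days → 21 September 2008.
Product Clearance Extension: 418 days (within the 1804-day cap) → +418 days → 13 November 2009.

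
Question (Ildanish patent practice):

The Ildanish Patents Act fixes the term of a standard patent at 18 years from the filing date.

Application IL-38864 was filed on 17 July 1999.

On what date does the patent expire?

Filing date + 18 years → 17 July 2017.

2017-07-17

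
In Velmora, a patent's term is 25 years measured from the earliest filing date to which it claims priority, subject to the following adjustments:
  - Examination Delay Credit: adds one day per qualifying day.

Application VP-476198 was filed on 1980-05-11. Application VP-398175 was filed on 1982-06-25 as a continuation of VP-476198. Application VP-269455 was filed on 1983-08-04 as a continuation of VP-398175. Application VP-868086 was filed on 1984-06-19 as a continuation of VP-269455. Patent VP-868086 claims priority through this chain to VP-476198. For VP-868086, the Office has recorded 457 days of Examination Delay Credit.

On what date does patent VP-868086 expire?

2006-08-11

Earliest priority filing: 11 May 1980.
Base term: 11 May 1980 + 25 years → 11 May 2005.
Examination Delay Credit: +457 days → 11 August 2006.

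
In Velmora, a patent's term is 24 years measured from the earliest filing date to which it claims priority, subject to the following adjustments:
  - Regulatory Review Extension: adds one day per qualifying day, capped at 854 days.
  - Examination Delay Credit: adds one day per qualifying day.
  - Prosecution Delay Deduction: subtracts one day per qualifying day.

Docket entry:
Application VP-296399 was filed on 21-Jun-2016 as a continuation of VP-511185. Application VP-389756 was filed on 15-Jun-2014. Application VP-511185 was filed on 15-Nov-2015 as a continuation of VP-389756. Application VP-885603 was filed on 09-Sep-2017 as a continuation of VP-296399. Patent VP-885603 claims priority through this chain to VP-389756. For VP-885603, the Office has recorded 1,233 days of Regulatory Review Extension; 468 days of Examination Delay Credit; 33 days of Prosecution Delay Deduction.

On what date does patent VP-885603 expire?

Earliest priority filing: 15 June 2014.
Base term: 15 June 2014 + 24 years → 15 June 2038.
Regulatory Review Extension: 1233 days claimed exceeds the 854-day cap, so +854 days → 16 October 2040.
Examination Delay Credit: +468 days → 27 January 2042.
Prosecution Delay Deduction: −33 days → 25 December 2041.

December 25, 2041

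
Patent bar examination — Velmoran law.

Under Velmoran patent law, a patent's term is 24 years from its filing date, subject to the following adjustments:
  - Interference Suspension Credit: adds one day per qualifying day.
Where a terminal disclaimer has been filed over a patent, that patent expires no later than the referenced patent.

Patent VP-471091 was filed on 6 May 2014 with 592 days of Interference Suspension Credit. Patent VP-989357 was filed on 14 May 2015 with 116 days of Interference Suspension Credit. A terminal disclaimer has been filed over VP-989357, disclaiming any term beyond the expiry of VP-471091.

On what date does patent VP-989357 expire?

2039-09-07

Natural term of VP-989357:
  Base: filing + 24 years → 14 May 2039.
  Interference Suspension Credit: +116 days → 7 September 2039.
Expiry of referenced patent VP-471091:
  Base: filing + 24 years → 6 May 2038.
  Interference Suspension Credit: +592 days → 19 December 2039.
Terminal disclaimer: VP-989357 expires on the earlier of 7 September 2039 and 19 December 2039.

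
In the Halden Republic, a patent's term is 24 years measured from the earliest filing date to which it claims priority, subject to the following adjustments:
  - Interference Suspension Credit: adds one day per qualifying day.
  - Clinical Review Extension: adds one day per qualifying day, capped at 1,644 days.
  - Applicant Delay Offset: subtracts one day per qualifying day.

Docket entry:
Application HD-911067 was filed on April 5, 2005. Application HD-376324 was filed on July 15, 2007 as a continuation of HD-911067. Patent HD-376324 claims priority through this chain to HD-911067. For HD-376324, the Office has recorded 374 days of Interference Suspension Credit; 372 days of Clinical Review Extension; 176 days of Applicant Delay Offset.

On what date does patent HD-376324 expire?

Earliest priority filing: 5 April 2005.
Base term: 5 April 2005 + 24 years → 5 April 2029.
Interference Suspension Credit: +374 days → 14 April 2030.
Clinical Review Extension: 372 days (within the 1644-day cap) → +372 days → 21 April 2031.
Applicant Delay Offset: −176 days → 27 October 2030.

2030-10-27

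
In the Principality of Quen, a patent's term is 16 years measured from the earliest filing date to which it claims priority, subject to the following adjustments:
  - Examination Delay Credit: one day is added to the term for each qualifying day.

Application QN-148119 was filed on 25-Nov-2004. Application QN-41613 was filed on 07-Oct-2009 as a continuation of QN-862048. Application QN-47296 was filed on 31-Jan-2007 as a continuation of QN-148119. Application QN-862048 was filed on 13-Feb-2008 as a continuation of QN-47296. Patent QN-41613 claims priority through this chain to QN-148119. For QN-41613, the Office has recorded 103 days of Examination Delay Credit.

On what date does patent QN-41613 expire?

Earliest priority filing: 25 November 2004.
Base term: 25 November 2004 + 16 years → 25 November 2020.
Examination Delay Credit: +103 days → 8 March 2021.

March 8, 2021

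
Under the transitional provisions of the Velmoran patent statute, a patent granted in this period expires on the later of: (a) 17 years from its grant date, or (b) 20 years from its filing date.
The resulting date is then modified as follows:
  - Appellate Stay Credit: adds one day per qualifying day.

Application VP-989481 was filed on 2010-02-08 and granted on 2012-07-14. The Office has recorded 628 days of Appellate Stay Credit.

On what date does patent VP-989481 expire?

2031-10-29

(a) grant + 17 years → 14 July 2029.
(b) filing + 20 years → 8 February 2030.
Later of the two: 8 February 2030.
Appellate Stay Credit: +628 days → 29 October 2031.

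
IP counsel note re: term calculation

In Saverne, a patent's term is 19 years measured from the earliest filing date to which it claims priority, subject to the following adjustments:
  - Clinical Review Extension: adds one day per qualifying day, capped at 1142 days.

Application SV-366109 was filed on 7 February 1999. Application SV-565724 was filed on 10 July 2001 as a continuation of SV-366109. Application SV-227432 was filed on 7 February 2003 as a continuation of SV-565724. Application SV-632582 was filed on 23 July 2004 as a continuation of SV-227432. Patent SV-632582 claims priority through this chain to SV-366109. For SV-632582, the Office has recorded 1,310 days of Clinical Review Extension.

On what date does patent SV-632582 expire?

Earliest priority filing: 7 February 1999.
Base term: 7 February 1999 + 19 years → 7 February 2018.
Clinical Review Extension: 1310 days claimed exceeds the 1142-day cap, so +1142 days → 25 March 2021.

March 25, 2021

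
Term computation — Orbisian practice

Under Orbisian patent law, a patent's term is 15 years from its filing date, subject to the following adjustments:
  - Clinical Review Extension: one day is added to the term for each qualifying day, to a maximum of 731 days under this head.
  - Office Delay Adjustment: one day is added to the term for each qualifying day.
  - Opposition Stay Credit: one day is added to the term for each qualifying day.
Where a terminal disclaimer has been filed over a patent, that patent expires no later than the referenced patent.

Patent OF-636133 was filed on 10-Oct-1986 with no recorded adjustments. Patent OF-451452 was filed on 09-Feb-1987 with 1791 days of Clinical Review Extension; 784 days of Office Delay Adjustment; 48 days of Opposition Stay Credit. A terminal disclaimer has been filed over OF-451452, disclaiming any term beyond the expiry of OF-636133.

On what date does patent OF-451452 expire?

Natural term of OF-451452:
  Base: filing + 15 years → 9 February 2002.
  Clinical Review Extension: 1791 days claimed exceeds the 731-day cap, so +731 days → 10 February 2004.
  Office Delay Adjustment: +784 days → 4 April 2006.
  Opposition Stay Credit: +48 days → 22 May 2006.
Expiry of referenced patent OF-636133:
  Base: filing + 15 years → 10 October 2001.
Terminal disclaimer: OF-451452 expires on the earlier of 22 May 2006 and 10 October 2001.

2001-10-10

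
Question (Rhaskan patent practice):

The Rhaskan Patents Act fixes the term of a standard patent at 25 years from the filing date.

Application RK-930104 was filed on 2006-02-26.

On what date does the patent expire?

2031-02-26

Filing date + 25 years → 26 February 2031.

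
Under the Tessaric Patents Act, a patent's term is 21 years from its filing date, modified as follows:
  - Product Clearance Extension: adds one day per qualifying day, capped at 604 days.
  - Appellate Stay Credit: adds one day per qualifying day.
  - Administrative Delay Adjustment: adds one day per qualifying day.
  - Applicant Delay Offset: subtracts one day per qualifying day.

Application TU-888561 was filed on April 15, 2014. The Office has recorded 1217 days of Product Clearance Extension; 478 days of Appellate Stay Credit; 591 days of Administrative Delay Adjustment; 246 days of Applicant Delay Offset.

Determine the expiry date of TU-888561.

Base term: filing date + 21 years → 15 April 2035.
Product Clearance Extension: 1217 days claimed exceeds the 604-day cap, so +604 days → 9 December 2036.
Appellate Stay Credit: +478 days → 1 April 2038.
Administrative Delay Adjustment: +591 days → 13 November 2039.
Applicant Delay Offset: −246 days → 12 March 2039.

March 12, 2039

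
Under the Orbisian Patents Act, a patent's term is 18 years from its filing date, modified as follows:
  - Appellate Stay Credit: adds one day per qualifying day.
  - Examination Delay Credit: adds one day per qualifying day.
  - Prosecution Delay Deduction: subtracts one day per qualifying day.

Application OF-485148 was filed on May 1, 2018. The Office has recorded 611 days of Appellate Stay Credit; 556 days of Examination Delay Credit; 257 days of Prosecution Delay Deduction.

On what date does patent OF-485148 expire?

2038-10-28

Base term: filing date + 18 years → 1 May 2036.
Appellate Stay Credit: +611 days → 2 January 2038.
Examination Delay Credit: +556 days → 12 July 2039.
Prosecution Delay Deduction: −257 days → 28 October 2038.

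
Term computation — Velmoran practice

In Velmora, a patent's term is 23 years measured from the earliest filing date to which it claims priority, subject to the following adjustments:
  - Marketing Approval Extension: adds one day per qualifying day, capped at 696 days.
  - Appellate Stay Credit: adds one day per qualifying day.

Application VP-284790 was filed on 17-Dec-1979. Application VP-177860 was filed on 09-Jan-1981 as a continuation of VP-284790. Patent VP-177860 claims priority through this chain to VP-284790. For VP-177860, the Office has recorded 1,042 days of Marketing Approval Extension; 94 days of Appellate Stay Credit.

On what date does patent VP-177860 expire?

February 14, 2005

Earliest priority filing: 17 December 1979.
Base term: 17 December 1979 + 23 years → 17 December 2002.
Marketing Approval Extension: 1042 days claimed exceeds the 696-day cap, so +696 days → 12 November 2004.
Appellate Stay Credit: +94 days → 14 February 2005.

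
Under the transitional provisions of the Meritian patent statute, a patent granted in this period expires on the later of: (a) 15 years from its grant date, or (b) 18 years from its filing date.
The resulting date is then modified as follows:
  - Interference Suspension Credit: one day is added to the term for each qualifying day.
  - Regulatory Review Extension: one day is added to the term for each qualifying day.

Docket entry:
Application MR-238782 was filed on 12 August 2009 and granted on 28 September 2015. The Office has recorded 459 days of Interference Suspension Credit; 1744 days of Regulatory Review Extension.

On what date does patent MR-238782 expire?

(a) grant + 15 years → 28 September 2030.
(b) filing + 18 years → 12 August 2027.
Later of the two: 28 September 2030.
Interference Suspension Credit: +459 days → 31 December 2031.
Regulatory Review Extension: +1744 days → 9 October 2036.

October 9, 2036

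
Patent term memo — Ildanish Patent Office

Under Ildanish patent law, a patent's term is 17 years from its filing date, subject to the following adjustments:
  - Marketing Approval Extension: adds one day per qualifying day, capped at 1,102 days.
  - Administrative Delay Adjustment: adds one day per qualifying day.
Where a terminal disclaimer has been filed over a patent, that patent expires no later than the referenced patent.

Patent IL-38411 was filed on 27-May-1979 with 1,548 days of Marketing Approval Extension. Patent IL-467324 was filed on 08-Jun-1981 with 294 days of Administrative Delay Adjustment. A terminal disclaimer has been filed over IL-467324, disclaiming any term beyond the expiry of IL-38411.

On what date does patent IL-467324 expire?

Natural term of IL-467324:
  Base: filing + 17 years → 8 June 1998.
  Administrative Delay Adjustment: +294 days → 29 March 1999.
Expiry of referenced patent IL-38411:
  Base: filing + 17 years → 27 May 1996.
  Marketing Approval Extension: 1548 days claimed exceeds the 1102-day cap, so +1102 days → 3 June 1999.
Terminal disclaimer: IL-467324 expires on the earlier of 29 March 1999 and 3 June 1999.

March 29, 1999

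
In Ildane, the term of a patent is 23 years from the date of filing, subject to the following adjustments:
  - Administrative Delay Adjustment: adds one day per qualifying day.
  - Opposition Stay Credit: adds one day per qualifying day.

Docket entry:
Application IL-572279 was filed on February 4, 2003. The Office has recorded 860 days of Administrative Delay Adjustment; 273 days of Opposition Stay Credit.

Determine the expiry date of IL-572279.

March 13, 2029

Base term: filing date + 23 years → 4 February 2026.
Administrative Delay Adjustment: +860 days → 13 June 2028.
Opposition Stay Credit: +273 days → 13 March 2029.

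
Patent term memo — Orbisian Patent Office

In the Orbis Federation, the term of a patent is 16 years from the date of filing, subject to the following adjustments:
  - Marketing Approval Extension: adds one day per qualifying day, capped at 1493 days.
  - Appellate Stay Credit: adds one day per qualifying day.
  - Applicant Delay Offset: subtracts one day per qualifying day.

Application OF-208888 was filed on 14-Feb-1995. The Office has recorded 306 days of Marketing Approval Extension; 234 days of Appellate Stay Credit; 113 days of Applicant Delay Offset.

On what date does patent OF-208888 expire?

Base term: filing date + 16 years → 14 February 2011.
Marketing Approval Extension: 306 days (within the 1493-day cap) → +306 days → 17 December 2011.
Appellate Stay Credit: +234 days → 7 August 2012.
Applicant Delay Offset: −113 days → 16 April 2012.

April 16, 2012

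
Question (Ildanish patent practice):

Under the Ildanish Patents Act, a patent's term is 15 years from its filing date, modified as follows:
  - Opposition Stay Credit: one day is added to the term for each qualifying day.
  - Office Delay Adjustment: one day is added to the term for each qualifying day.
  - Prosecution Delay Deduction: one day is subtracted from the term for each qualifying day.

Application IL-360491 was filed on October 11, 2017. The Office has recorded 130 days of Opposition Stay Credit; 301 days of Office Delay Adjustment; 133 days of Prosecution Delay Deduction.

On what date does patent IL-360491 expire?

Base term: filing date + 15 years → 11 October 2032.
Opposition Stay Credit: +130 days → 18 February 2033.
Office Delay Adjustment: +301 days → 16 December 2033.
Prosecution Delay Deduction: −133 days → 5 August 2033.

August 5, 2033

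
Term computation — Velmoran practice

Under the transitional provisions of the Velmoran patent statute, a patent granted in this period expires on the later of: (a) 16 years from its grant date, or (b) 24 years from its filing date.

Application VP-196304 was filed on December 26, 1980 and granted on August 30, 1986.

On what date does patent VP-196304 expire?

(a) grant + 16 years → 30 August 2002.
(b) filing + 24 years → 26 December 2004.
Later of the two: 26 December 2004.

December 26, 2004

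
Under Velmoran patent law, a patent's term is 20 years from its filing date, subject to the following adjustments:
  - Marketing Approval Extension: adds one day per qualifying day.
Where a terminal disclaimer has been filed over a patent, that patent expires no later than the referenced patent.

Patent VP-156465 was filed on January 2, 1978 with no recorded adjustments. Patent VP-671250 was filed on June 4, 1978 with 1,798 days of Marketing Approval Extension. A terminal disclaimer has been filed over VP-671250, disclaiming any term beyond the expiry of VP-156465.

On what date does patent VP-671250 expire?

Natural term of VP-671250:
  Base: filing + 20 years → 4 June 1998.
  Marketing Approval Extension: +1798 days → 7 May 2003.
Expiry of referenced patent VP-156465:
  Base: filing + 20 years → 2 January 1998.
Terminal disclaimer: VP-671250 expires on the earlier of 7 May 2003 and 2 January 1998.

January 2, 1998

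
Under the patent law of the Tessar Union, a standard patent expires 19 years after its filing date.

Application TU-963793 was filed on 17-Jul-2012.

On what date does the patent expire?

July 17, 2031

Filing date + 19 years → 17 July 2031.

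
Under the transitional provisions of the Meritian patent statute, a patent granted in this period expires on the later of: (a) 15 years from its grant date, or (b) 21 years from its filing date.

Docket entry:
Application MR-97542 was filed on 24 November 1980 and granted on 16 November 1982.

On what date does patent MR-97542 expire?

(a) grant + 15 years → 16 November 1997.
(b) filing + 21 years → 24 November 2001.
Later of the two: 24 November 2001.

November 24, 2001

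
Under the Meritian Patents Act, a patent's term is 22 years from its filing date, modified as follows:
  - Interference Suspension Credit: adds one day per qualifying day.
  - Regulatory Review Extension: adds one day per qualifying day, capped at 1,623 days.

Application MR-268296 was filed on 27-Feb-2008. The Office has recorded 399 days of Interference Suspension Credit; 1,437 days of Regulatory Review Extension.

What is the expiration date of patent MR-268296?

March 9, 2035

Base term: filing date + 22 years → 27 February 2030.
Interference Suspension Credit: +399 days → 2 April 2031.
Regulatory Review Extension: 1437 days (within the 1623-day cap) → +1437 days → 9 March 2035.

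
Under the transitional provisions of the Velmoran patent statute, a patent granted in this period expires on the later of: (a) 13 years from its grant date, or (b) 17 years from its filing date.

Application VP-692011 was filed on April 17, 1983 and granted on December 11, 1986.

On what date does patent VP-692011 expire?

(a) grant + 13 years → 11 December 1999.
(b) filing + 17 years → 17 April 2000.
Later of the two: 17 April 2000.

2000-04-17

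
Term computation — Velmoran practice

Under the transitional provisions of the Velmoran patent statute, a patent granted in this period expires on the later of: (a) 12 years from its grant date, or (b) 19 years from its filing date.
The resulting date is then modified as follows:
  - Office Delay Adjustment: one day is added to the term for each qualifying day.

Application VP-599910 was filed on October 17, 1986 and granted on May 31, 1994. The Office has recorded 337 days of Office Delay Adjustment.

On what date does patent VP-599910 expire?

(a) grant + 12 years → 31 May 2006.
(b) filing + 19 years → 17 October 2005.
Later of the two: 31 May 2006.
Office Delay Adjustment: +337 days → 3 May 2007.

2007-05-03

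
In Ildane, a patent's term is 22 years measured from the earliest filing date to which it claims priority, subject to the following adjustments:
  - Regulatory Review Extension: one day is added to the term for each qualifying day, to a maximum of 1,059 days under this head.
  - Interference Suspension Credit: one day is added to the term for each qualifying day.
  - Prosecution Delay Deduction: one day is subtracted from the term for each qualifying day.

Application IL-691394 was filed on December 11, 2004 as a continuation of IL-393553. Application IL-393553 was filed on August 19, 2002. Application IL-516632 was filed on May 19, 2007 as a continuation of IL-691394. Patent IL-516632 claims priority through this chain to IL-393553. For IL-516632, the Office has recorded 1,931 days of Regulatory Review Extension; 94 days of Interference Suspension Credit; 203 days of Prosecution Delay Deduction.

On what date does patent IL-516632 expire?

Earliest priority filing: 19 August 2002.
Base term: 19 August 2002 + 22 years → 19 August 2024.
Regulatory Review Extension: 1931 days claimed exceeds the 1059-day cap, so +1059 days → 14 July 2027.
Interference Suspension Credit: +94 days → 16 October 2027.
Prosecution Delay Deduction: −203 days → 27 March 2027.

2027-03-27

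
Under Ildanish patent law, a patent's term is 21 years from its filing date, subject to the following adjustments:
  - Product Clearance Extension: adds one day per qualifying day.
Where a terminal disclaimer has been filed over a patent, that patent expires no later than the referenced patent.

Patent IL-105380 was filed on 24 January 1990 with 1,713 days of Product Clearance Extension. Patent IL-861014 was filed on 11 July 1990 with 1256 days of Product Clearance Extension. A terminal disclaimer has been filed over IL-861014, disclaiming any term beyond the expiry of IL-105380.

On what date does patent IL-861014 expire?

Natural term of IL-861014:
  Base: filing + 21 years → 11 July 2011.
  Product Clearance Extension: +1256 days → 18 December 2014.
Expiry of referenced patent IL-105380:
  Base: filing + 21 years → 24 January 2011.
  Product Clearance Extension: +1713 days → 3 October 2015.
Terminal disclaimer: IL-861014 expires on the earlier of 18 December 2014 and 3 October 2015.

December 18, 2014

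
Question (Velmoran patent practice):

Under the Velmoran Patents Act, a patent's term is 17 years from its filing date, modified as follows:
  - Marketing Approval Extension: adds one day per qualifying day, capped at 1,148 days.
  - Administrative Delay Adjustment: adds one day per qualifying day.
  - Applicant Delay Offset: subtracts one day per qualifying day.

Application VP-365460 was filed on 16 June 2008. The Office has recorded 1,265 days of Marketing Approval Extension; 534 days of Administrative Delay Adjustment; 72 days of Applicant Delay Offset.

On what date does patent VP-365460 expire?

Base term: filing date + 17 years → 16 June 2025.
Marketing Approval Extension: 1265 days claimed exceeds the 1148-day cap, so +1148 days → 7 August 2028.
Administrative Delay Adjustment: +534 days → 23 January 2030.
Applicant Delay Offset: −72 days → 12 November 2029.

2029-11-12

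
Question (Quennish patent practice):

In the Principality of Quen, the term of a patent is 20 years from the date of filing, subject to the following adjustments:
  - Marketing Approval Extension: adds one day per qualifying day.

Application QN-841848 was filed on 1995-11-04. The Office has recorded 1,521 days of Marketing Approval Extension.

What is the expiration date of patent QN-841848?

Base term: filing date + 20 years → 4 November 2015.
Marketing Approval Extension: +1521 days → 3 January 2020.

January 3, 2020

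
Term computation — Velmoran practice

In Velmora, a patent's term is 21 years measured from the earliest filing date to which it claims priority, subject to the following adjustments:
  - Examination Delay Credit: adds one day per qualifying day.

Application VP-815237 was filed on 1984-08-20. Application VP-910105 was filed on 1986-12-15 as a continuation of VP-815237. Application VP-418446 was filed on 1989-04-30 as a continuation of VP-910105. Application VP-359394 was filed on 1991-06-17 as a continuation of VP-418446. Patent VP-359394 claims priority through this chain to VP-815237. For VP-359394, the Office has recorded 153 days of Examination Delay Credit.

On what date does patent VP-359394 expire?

Earliest priority filing: 20 August 1984.
Base term: 20 August 1984 + 21 years → 20 August 2005.
Examination Delay Credit: +153 days → 20 January 2006.

2006-01-20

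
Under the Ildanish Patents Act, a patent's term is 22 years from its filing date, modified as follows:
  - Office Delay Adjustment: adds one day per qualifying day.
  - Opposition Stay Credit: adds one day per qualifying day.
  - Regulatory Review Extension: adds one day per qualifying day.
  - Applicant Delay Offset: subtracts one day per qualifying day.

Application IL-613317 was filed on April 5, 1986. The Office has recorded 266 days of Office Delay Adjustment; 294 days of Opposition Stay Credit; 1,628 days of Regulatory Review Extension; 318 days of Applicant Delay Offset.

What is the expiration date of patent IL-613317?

2013-05-19

Base term: filing date + 22 years → 5 April 2008.
Office Delay Adjustment: +266 days → 27 December 2008.
Opposition Stay Credit: +294 days → 17 October 2009.
Regulatory Review Extension: +1628 days → 2 April 2014.
Applicant Delay Offset: −318 days → 19 May 2013.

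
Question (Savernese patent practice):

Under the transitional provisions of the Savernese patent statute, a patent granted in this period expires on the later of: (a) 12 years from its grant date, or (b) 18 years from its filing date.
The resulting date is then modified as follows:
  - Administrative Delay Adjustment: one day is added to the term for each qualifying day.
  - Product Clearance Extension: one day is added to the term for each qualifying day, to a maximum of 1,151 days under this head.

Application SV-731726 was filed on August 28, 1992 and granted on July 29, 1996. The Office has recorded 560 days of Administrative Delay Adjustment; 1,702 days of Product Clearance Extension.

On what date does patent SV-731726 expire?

(a) grant + 12 years → 29 July 2008.
(b) filing + 18 years → 28 August 2010.
Later of the two: 28 August 2010.
Administrative Delay Adjustment: +560 days → 10 March 2012.
Product Clearance Extension: 1702 days claimed exceeds the 1151-day cap, so +1151 days → 5 May 2015.

2015-05-05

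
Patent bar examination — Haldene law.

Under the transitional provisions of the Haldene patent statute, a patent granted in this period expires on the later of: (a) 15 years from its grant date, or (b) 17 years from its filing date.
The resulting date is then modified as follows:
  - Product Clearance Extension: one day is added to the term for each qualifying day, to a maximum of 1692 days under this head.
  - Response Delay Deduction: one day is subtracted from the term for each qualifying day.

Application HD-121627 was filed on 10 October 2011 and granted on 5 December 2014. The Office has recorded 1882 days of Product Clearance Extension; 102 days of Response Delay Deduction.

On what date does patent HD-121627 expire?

(a) grant + 15 years → 5 December 2029.
(b) filing + 17 years → 10 October 2028.
Later of the two: 5 December 2029.
Product Clearance Extension: 1882 days claimed exceeds the 1692-day cap, so +1692 days → 24 July 2034.
Response Delay Deduction: −102 days → 13 April 2034.

April 13, 2034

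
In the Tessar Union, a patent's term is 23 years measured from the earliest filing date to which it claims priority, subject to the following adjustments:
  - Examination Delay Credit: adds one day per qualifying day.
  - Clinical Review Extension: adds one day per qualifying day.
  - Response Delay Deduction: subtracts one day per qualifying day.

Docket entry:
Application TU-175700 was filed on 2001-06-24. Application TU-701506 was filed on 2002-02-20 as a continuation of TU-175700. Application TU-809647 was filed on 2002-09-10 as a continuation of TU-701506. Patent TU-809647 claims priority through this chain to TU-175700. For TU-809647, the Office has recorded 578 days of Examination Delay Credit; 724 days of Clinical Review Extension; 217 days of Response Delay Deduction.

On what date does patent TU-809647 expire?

June 14, 2027

Earliest priority filing: 24 June 2001.
Base term: 24 June 2001 + 23 years → 24 June 2024.
Examination Delay Credit: +578 days → 23 January 2026.
Clinical Review Extension: +724 days → 17 January 2028.
Response Delay Deduction: −217 days → 14 June 2027.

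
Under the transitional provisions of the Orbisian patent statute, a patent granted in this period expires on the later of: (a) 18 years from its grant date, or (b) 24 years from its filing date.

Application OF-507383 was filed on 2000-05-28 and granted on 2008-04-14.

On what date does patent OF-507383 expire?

(a) grant + 18 years → 14 April 2026.
(b) filing + 24 years → 28 May 2024.
Later of the two: 14 April 2026.

April 14, 2026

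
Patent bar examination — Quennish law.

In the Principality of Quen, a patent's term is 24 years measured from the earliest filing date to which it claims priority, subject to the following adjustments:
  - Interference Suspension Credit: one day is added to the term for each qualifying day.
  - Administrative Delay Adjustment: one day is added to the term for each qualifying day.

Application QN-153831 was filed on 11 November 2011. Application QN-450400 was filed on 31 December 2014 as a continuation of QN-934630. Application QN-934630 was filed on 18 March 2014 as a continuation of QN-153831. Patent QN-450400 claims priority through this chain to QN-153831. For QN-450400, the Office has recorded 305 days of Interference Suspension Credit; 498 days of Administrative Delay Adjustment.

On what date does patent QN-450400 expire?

Earliest priority filing: 11 November 2011.
Base term: 11 November 2011 + 24 years → 11 November 2035.
Interference Suspension Credit: +305 days → 11 September 2036.
Administrative Delay Adjustment: +498 days → 22 January 2038.

2038-01-22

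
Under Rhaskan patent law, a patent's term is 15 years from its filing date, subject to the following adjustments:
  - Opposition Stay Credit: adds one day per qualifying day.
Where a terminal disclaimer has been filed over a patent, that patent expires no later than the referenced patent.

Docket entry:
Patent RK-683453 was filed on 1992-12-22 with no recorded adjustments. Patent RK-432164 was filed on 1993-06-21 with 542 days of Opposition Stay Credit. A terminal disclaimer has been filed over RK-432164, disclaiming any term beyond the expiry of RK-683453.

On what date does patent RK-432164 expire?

Natural term of RK-432164:
  Base: filing + 15 years → 21 June 2008.
  Opposition Stay Credit: +542 days → 15 December 2009.
Expiry of referenced patent RK-683453:
  Base: filing + 15 years → 22 December 2007.
Terminal disclaimer: RK-432164 expires on the earlier of 15 December 2009 and 22 December 2007.

December 22, 2007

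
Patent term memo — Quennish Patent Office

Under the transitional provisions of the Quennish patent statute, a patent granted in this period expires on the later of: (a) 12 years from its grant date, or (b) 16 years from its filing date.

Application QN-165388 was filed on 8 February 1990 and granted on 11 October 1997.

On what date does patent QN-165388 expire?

(a) grant + 12 years → 11 October 2009.
(b) filing + 16 years → 8 February 2006.
Later of the two: 11 October 2009.

October 11, 2009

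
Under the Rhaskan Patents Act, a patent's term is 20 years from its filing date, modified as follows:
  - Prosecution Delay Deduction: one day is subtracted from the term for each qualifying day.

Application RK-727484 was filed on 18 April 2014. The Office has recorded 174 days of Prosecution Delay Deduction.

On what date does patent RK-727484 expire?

Base term: filing date + 20 years → 18 April 2034.
Prosecution Delay Deduction: −174 days → 26 October 2033.

October 26, 2033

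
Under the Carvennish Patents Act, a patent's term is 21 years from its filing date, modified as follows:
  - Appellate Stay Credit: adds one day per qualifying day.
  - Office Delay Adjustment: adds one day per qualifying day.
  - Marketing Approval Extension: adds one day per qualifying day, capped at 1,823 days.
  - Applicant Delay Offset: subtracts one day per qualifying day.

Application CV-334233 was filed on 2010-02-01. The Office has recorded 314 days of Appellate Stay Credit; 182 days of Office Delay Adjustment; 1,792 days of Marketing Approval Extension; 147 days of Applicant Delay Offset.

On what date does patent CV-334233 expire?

Base term: filing date + 21 years → 1 February 2031.
Appellate Stay Credit: +314 days → 12 December 2031.
Office Delay Adjustment: +182 days → 11 June 2032.
Marketing Approval Extension: 1792 days (within the 1823-day cap) → +1792 days → 8 May 2037.
Applicant Delay Offset: −147 days → 12 December 2036.

December 12, 2036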